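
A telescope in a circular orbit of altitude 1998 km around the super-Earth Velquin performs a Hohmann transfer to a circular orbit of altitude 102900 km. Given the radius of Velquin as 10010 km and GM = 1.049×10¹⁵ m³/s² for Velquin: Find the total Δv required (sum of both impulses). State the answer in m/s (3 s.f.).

r₁ = 10010 + 1998 = 12008 km = 1.2008×10⁷ m.
r₂ = 10010 + 102900 = 112910 km = 1.1291×10⁸ m.
Transfer ellipse a_t = (r₁ + r₂)/2 = 6.246×10⁷ m.
At r₁: circular v_c1 = √(μ/r₁) = 9347 m/s; transfer-periapsis v_p = √[μ(2/r₁ − 1/a_t)] = 12570 m/s.
Δv₁ = v_p − v_c1 = 3220 m/s.
At r₂: circular v_c2 = √(μ/r₂) = 3048 m/s; transfer-apoapsis v_a = √[μ(2/r₂ − 1/a_t)] = 1336 m/s.
Δv₂ = v_c2 − v_a = 1712 m/s.
Total Δv = Δv₁ + Δv₂ = 4932 m/s.

Δv_total ≈ 4930 m/s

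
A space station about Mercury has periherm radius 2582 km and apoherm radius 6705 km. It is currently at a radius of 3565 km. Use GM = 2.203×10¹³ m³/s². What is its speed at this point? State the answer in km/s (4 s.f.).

v ≈ 2.759 km/s

Semi-major axis a = (r_p + r_a)/2 = 4643.5 km = 4.644×10⁶ m.
Vis-viva: v² = μ(2/r − 1/a) = 2.203×10¹³ × (5.610×10⁻⁷ − 2.154×10⁻⁷) = 7.615×10⁶ m²/s².
v = 2759 m/s = 2.759 km/s.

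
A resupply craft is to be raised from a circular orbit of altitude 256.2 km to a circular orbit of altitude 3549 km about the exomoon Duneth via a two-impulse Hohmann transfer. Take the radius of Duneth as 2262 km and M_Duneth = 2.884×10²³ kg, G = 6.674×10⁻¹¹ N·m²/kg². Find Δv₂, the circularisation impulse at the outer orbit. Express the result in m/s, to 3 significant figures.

μ = GM = 6.674×10⁻¹¹ × 2.884×10²³ = 1.925×10¹³ m³/s².
r₁ = 2262 + 256.2 = 2518.2 km = 2.5182×10⁶ m.
r₂ = 2262 + 3549 = 5811.0 km = 5.8110×10⁶ m.
Transfer ellipse a_t = (r₁ + r₂)/2 = 4.165×10⁶ m.
At r₁: circular v_c1 = √(μ/r₁) = 2765 m/s; transfer-periapsis v_p = √[μ(2/r₁ − 1/a_t)] = 3266 m/s.
At r₂: circular v_c2 = √(μ/r₂) = 1820 m/s; transfer-apoapsis v_a = √[μ(2/r₂ − 1/a_t)] = 1415 m/s.
Δv₂ = v_c2 − v_a = 404.8 m/s.

Δv ≈ 405 m/s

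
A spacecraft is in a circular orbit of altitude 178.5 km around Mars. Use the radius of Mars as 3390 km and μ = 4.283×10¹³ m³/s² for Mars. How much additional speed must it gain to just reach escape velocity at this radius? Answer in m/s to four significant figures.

r = 3390 + 178.5 = 3568.5 km = 3.5685×10⁶ m.
Circular speed v_c = √(μ/r) = 3464 m/s.
Escape speed v_esc = √(2μ/r) = √2 × v_c = 4899 m/s.
Δv = v_esc − v_c = 1435 m/s.

Δv ≈ 1435 m/s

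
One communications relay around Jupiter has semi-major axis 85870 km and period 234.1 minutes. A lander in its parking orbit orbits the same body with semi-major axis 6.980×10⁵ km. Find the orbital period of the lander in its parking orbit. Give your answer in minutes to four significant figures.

Kepler's third law: T² ∝ a³, so T₂ = T₁ (a₂/a₁)^(3/2).
a₂/a₁ = 8.129, (a₂/a₁)^(3/2) = 23.18.
T₂ = 234.1 × 23.18 = 5425 minutes.

T₂ ≈ 5425 minutes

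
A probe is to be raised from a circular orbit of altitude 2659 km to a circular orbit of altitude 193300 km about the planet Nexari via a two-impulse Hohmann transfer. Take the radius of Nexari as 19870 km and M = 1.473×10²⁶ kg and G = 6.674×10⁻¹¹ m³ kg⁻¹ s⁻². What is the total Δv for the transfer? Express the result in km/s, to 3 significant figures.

Δv_total ≈ 11.0 km/s

μ = GM = 6.674×10⁻¹¹ × 1.473×10²⁶ = 9.831×10¹⁵ m³/s².
r₁ = 19870 + 2659 = 22529 km = 2.2529×10⁷ m.
r₂ = 19870 + 193300 = 213170 km = 2.1317×10⁸ m.
Transfer ellipse a_t = (r₁ + r₂)/2 = 1.178×10⁸ m.
At r₁: circular v_c1 = √(μ/r₁) = 20890 m/s; transfer-periapsis v_p = √[μ(2/r₁ − 1/a_t)] = 28090 m/s.
Δv₁ = v_p − v_c1 = 7205 m/s.
At r₂: circular v_c2 = √(μ/r₂) = 6791 m/s; transfer-apoapsis v_a = √[μ(2/r₂ − 1/a_t)] = 2969 m/s.
Δv₂ = v_c2 − v_a = 3822 m/s.
Total Δv = Δv₁ + Δv₂ = 11030 m/s = 11.03 km/s.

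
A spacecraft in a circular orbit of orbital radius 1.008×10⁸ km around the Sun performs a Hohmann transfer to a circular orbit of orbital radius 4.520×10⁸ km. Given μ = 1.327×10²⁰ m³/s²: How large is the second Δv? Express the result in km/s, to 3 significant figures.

r₁ = 1.008×10⁸ km = 1.008×10¹¹ m.
r₂ = 4.520×10⁸ km = 4.520×10¹¹ m.
Transfer ellipse a_t = (r₁ + r₂)/2 = 2.764×10¹¹ m.
At r₁: circular v_c1 = √(μ/r₁) = 36280 m/s; transfer-perihelion v_p = √[μ(2/r₁ − 1/a_t)] = 46400 m/s.
At r₂: circular v_c2 = √(μ/r₂) = 17130 m/s; transfer-aphelion v_a = √[μ(2/r₂ − 1/a_t)] = 10350 m/s.
Δv₂ = v_c2 − v_a = 6787 m/s.
= 6.787 km/s.

Δv ≈ 6.79 km/s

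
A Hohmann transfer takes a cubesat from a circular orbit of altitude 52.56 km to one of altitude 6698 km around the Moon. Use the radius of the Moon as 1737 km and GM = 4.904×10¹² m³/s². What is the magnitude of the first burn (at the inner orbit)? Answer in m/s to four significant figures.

r₁ = 1737 + 52.56 = 1789.6 km = 1.7896×10⁶ m.
r₂ = 1737 + 6698 = 8435.0 km = 8.4350×10⁶ m.
Transfer ellipse a_t = (r₁ + r₂)/2 = 5.112×10⁶ m.
At r₁: circular v_c1 = √(μ/r₁) = 1655 m/s; transfer-perilune v_p = √[μ(2/r₁ − 1/a_t)] = 2126 m/s.
Δv₁ = v_p − v_c1 = 471.0 m/s.

Δv ≈ 471.0 m/s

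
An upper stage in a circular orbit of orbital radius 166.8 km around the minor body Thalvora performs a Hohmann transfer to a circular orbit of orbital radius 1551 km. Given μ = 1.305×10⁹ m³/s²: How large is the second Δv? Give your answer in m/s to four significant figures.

r₁ = 166.8 km = 1.668×10⁵ m.
r₂ = 1551 km = 1.551×10⁶ m.
Transfer ellipse a_t = (r₁ + r₂)/2 = 8.589×10⁵ m.
At r₁: circular v_c1 = √(μ/r₁) = 88.45 m/s; transfer-periapsis v_p = √[μ(2/r₁ − 1/a_t)] = 118.9 m/s.
At r₂: circular v_c2 = √(μ/r₂) = 29.01 m/s; transfer-apoapsis v_a = √[μ(2/r₂ − 1/a_t)] = 12.78 m/s.
Δv₂ = v_c2 − v_a = 16.22 m/s.

Δv ≈ 16.22 m/s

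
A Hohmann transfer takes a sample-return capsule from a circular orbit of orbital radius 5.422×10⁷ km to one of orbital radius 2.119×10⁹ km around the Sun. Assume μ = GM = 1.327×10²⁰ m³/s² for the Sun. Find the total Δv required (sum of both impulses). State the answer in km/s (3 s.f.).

Δv_total ≈ 25.8 km/s

r₁ = 5.422×10⁷ km = 5.422×10¹⁰ m.
r₂ = 2.119×10⁹ km = 2.119×10¹² m.
Transfer ellipse a_t = (r₁ + r₂)/2 = 1.087×10¹² m.
At r₁: circular v_c1 = √(μ/r₁) = 49470 m/s; transfer-perihelion v_p = √[μ(2/r₁ − 1/a_t)] = 69090 m/s.
Δv₁ = v_p − v_c1 = 19610 m/s.
At r₂: circular v_c2 = √(μ/r₂) = 7914 m/s; transfer-aphelion v_a = √[μ(2/r₂ − 1/a_t)] = 1768 m/s.
Δv₂ = v_c2 − v_a = 6146 m/s.
Total Δv = Δv₁ + Δv₂ = 25760 m/s = 25.76 km/s.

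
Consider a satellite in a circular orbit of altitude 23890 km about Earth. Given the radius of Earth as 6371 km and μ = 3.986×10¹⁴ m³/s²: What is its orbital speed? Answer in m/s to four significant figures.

v ≈ 3629 m/s

r = 6371 + 23890 = 30261 km = 3.0261×10⁷ m.
For a circular orbit v = √(μ/r) = √(3.986×10¹⁴ / 3.026×10⁷) = √(1.317×10⁷) = 3629 m/s.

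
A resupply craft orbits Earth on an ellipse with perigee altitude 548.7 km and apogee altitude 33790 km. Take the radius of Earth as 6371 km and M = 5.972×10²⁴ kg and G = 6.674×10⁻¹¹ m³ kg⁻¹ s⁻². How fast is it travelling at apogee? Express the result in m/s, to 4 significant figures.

μ = GM = 6.674×10⁻¹¹ × 5.972×10²⁴ = 3.986×10¹⁴ m³/s².
r_p = 6371 + 548.7 = 6919.7 km = 6.9197×10⁶ m.
r_a = 6371 + 33790 = 40161 km = 4.0161×10⁷ m.
Semi-major axis a = (r_p + r_a)/2 = 23540 km = 2.354×10⁷ m.
Vis-viva: v² = μ(2/r − 1/a) = 3.986×10¹⁴ × (4.980×10⁻⁸ − 4.248×10⁻⁸) = 2.917×10⁶ m²/s².
v = 1708 m/s.

v ≈ 1708 m/s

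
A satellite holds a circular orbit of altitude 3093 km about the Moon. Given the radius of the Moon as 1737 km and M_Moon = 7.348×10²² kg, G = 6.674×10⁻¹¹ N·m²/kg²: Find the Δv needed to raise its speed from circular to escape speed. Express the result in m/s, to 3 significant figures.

μ = GM = 6.674×10⁻¹¹ × 7.348×10²² = 4.904×10¹² m³/s².
r = 1737 + 3093 = 4830.0 km = 4.8300×10⁶ m.
Circular speed v_c = √(μ/r) = 1008 m/s.
Escape speed v_esc = √(2μ/r) = √2 × v_c = 1425 m/s.
Δv = v_esc − v_c = 417.4 m/s.

Δv ≈ 417 m/s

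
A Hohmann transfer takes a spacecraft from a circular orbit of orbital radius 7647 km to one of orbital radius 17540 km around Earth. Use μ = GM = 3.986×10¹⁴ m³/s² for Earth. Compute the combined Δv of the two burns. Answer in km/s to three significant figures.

r₁ = 7647 km = 7.647×10⁶ m.
r₂ = 17540 km = 1.754×10⁷ m.
Transfer ellipse a_t = (r₁ + r₂)/2 = 1.259×10⁷ m.
At r₁: circular v_c1 = √(μ/r₁) = 7220 m/s; transfer-perigee v_p = √[μ(2/r₁ − 1/a_t)] = 8520 m/s.
Δv₁ = v_p − v_c1 = 1301 m/s.
At r₂: circular v_c2 = √(μ/r₂) = 4767 m/s; transfer-apogee v_a = √[μ(2/r₂ − 1/a_t)] = 3715 m/s.
Δv₂ = v_c2 − v_a = 1052 m/s.
Total Δv = Δv₁ + Δv₂ = 2353 m/s = 2.353 km/s.

Δv_total ≈ 2.35 km/s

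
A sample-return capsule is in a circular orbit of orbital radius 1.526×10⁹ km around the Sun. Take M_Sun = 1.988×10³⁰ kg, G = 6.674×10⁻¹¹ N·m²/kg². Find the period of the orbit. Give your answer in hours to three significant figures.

μ = GM = 6.674×10⁻¹¹ × 1.988×10³⁰ = 1.327×10²⁰ m³/s².
r = 1.526×10⁹ km = 1.526×10¹² m.
Kepler's third law: T = 2π√(r³/μ) = 2π√((1.526×10¹²)³ / 1.327×10²⁰).
r³/μ = 2.678×10¹⁶ s², so T = 2π × 1.637×10⁸ = 1.028×10⁹ s.
Converting: 1.028×10⁹ s ÷ 3600 = 2.856×10⁵ hours.

T ≈ 286000 hours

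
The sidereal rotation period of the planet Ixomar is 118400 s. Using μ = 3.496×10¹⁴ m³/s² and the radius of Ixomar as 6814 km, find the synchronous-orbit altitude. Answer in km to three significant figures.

h_sync ≈ 43100 km

A synchronous orbit has period T, so by Kepler's third law a = (μT²/4π²)^(1/3).
μT²/4π² = 3.496×10¹⁴ × (1.184×10⁵)² / 39.48 = 1.241×10²³ m³.
a = 4.989×10⁷ m = 49885 km.
Altitude h = a − R = 49885 − 6814 = 43071 km.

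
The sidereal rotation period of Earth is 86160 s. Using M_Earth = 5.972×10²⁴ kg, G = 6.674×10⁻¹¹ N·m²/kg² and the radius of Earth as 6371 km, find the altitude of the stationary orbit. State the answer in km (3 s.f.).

h_sync ≈ 35800 km

μ = GM = 6.674×10⁻¹¹ × 5.972×10²⁴ = 3.986×10¹⁴ m³/s².
A synchronous orbit has period T, so by Kepler's third law a = (μT²/4π²)^(1/3).
μT²/4π² = 3.986×10¹⁴ × (8.616×10⁴)² / 39.48 = 7.495×10²² m³.
a = 4.216×10⁷ m = 42162 km.
Altitude h = a − R = 42162 − 6371 = 35791 km.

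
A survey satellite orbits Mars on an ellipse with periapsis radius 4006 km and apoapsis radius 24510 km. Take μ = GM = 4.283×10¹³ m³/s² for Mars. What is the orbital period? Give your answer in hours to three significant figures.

T ≈ 14.4 hours

Semi-major axis a = (r_p + r_a)/2 = (4006.0 + 24510)/2 = 14258 km = 1.426×10⁷ m.
By Kepler's third law T = 2π√(a³/μ) = 2π × 8.226×10³ = 5.169×10⁴ s.
= 14.36 hours.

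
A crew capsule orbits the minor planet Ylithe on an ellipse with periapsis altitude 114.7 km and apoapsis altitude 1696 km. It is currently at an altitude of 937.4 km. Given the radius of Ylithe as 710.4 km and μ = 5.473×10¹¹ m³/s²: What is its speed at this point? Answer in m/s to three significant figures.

r_p = 710.4 + 114.7 = 825.10 km = 8.2510×10⁵ m.
r_a = 710.4 + 1696 = 2406.4 km = 2.4064×10⁶ m.
r = 710.4 + 937.4 = 1647.8 km = 1.648×10⁶ m.
Semi-major axis a = (r_p + r_a)/2 = 1615.8 km = 1.616×10⁶ m.
Vis-viva: v² = μ(2/r − 1/a) = 5.473×10¹¹ × (1.214×10⁻⁶ − 6.189×10⁻⁷) = 3.256×10⁵ m²/s².
v = 570.6 m/s.

v ≈ 571 m/s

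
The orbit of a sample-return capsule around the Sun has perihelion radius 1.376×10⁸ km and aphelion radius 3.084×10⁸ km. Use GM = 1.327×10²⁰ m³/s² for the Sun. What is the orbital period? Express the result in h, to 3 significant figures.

T ≈ 16000 h

Semi-major axis a = (r_p + r_a)/2 = (1.3760×10⁸ + 3.0840×10⁸)/2 = 2.2300×10⁸ km = 2.230×10¹¹ m.
By Kepler's third law T = 2π√(a³/μ) = 2π × 9.142×10⁶ = 5.744×10⁷ s.
= 15960 h.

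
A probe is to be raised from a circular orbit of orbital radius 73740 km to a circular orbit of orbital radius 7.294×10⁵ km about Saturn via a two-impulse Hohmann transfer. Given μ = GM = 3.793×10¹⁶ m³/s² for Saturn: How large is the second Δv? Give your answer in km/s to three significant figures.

Δv ≈ 4.12 km/s

r₁ = 73740 km = 7.374×10⁷ m.
r₂ = 7.294×10⁵ km = 7.294×10⁸ m.
Transfer ellipse a_t = (r₁ + r₂)/2 = 4.016×10⁸ m.
At r₁: circular v_c1 = √(μ/r₁) = 22680 m/s; transfer-perikrone v_p = √[μ(2/r₁ − 1/a_t)] = 30570 m/s.
At r₂: circular v_c2 = √(μ/r₂) = 7211 m/s; transfer-apokrone v_a = √[μ(2/r₂ − 1/a_t)] = 3090 m/s.
Δv₂ = v_c2 − v_a = 4121 m/s.
= 4.121 km/s.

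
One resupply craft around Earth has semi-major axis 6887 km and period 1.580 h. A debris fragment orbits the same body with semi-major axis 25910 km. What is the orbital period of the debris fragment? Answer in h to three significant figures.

T₂ ≈ 11.5 h

Kepler's third law: T² ∝ a³, so T₂ = T₁ (a₂/a₁)^(3/2).
a₂/a₁ = 3.762, (a₂/a₁)^(3/2) = 7.297.
T₂ = 1.580 × 7.297 = 11.53 h.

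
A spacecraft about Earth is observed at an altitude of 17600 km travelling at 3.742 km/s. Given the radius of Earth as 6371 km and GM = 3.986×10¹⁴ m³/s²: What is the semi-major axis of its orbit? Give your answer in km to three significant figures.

r = 6371 + 17600 = 23971 km = 2.397×10⁷ m.
Specific orbital energy ε = v²/2 − μ/r = (3742)²/2 − 3.986×10¹⁴/2.397×10⁷ = -9.627×10⁶ J/kg.
Since ε = −μ/(2a), a = −μ/(2ε) = 2.070×10⁷ m = 20702 km.

a ≈ 20700 km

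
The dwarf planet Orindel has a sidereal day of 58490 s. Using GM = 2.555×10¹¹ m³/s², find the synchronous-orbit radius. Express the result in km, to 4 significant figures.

A synchronous orbit has period T, so by Kepler's third law a = (μT²/4π²)^(1/3).
μT²/4π² = 2.555×10¹¹ × (5.849×10⁴)² / 39.48 = 2.214×10¹⁹ m³.
a = 2.808×10⁶ m = 2808.0 km.

r_sync ≈ 2808 km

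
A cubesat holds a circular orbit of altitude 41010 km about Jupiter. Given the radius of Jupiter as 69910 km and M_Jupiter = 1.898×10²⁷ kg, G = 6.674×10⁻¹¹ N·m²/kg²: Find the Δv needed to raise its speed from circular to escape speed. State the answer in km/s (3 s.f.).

Δv ≈ 14.0 km/s

μ = GM = 6.674×10⁻¹¹ × 1.898×10²⁷ = 1.267×10¹⁷ m³/s².
r = 69910 + 41010 = 110920 km = 1.1092×10⁸ m.
Circular speed v_c = √(μ/r) = 33790 m/s.
Escape speed v_esc = √(2μ/r) = √2 × v_c = 47790 m/s.
Δv = v_esc − v_c = 14000 m/s = 14.00 km/s.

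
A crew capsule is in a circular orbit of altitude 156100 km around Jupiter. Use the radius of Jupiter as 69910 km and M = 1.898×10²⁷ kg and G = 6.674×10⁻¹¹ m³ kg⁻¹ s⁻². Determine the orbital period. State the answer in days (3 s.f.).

T ≈ 0.694 days

μ = GM = 6.674×10⁻¹¹ × 1.898×10²⁷ = 1.267×10¹⁷ m³/s².
r = 69910 + 156100 = 226010 km = 2.2601×10⁸ m.
Kepler's third law: T = 2π√(r³/μ) = 2π√((2.260×10⁸)³ / 1.267×10¹⁷).
r³/μ = 9.114×10⁷ s², so T = 2π × 9.547×10³ = 5.998×10⁴ s.
Converting: 5.998×10⁴ s ÷ 86400 = 0.6943 days.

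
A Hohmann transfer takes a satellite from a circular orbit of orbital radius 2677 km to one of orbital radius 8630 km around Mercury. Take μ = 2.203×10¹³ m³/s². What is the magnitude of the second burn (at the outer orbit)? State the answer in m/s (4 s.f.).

r₁ = 2677 km = 2.677×10⁶ m.
r₂ = 8630 km = 8.630×10⁶ m.
Transfer ellipse a_t = (r₁ + r₂)/2 = 5.654×10⁶ m.
At r₁: circular v_c1 = √(μ/r₁) = 2869 m/s; transfer-periherm v_p = √[μ(2/r₁ − 1/a_t)] = 3544 m/s.
At r₂: circular v_c2 = √(μ/r₂) = 1598 m/s; transfer-apoherm v_a = √[μ(2/r₂ − 1/a_t)] = 1099 m/s.
Δv₂ = v_c2 − v_a = 498.3 m/s.

Δv ≈ 498.3 m/s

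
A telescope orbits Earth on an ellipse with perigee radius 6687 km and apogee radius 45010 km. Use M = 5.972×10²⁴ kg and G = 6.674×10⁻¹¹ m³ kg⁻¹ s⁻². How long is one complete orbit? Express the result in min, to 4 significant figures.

T ≈ 689.3 min

μ = GM = 6.674×10⁻¹¹ × 5.972×10²⁴ = 3.986×10¹⁴ m³/s².
Semi-major axis a = (r_p + r_a)/2 = (6687.0 + 45010)/2 = 25848 km = 2.585×10⁷ m.
By Kepler's third law T = 2π√(a³/μ) = 2π × 6.583×10³ = 4.136×10⁴ s.
= 689.3 min.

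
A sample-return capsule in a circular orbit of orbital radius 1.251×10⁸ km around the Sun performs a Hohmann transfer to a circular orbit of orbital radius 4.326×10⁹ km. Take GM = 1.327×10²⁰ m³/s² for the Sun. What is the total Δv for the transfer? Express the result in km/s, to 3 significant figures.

r₁ = 1.251×10⁸ km = 1.251×10¹¹ m.
r₂ = 4.326×10⁹ km = 4.326×10¹² m.
Transfer ellipse a_t = (r₁ + r₂)/2 = 2.226×10¹² m.
At r₁: circular v_c1 = √(μ/r₁) = 32570 m/s; transfer-perihelion v_p = √[μ(2/r₁ − 1/a_t)] = 45410 m/s.
Δv₁ = v_p − v_c1 = 12840 m/s.
At r₂: circular v_c2 = √(μ/r₂) = 5539 m/s; transfer-aphelion v_a = √[μ(2/r₂ − 1/a_t)] = 1313 m/s.
Δv₂ = v_c2 − v_a = 4225 m/s.
Total Δv = Δv₁ + Δv₂ = 17060 m/s = 17.06 km/s.

Δv_total ≈ 17.1 km/s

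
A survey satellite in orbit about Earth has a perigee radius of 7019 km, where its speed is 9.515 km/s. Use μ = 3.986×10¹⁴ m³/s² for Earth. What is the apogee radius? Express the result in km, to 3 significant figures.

r_p = 7.019×10⁶ m.
Specific energy ε = v²/2 − μ/r = -1.152×10⁷ J/kg, so a = −μ/(2ε) = 1.730×10⁷ m.
The apsides satisfy r_p + r_a = 2a, so the apogee radius is 2a − r_p = 2.758×10⁷ m = 27578 km.

apogee radius ≈ 27600 km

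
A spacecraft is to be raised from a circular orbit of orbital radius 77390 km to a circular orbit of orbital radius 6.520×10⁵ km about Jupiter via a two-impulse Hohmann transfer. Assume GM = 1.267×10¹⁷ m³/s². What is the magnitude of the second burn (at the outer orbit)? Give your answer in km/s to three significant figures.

r₁ = 77390 km = 7.739×10⁷ m.
r₂ = 6.520×10⁵ km = 6.520×10⁸ m.
Transfer ellipse a_t = (r₁ + r₂)/2 = 3.647×10⁸ m.
At r₁: circular v_c1 = √(μ/r₁) = 40460 m/s; transfer-perijove v_p = √[μ(2/r₁ − 1/a_t)] = 54100 m/s.
At r₂: circular v_c2 = √(μ/r₂) = 13940 m/s; transfer-apojove v_a = √[μ(2/r₂ − 1/a_t)] = 6422 m/s.
Δv₂ = v_c2 − v_a = 7518 m/s.
= 7.518 km/s.

Δv ≈ 7.52 km/s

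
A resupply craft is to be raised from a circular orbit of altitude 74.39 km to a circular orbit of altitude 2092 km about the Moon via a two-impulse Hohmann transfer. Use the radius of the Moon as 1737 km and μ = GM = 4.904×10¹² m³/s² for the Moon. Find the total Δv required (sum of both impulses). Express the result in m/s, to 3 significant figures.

r₁ = 1737 + 74.39 = 1811.4 km = 1.8114×10⁶ m.
r₂ = 1737 + 2092 = 3829.0 km = 3.8290×10⁶ m.
Transfer ellipse a_t = (r₁ + r₂)/2 = 2.820×10⁶ m.
At r₁: circular v_c1 = √(μ/r₁) = 1645 m/s; transfer-perilune v_p = √[μ(2/r₁ − 1/a_t)] = 1917 m/s.
Δv₁ = v_p − v_c1 = 271.8 m/s.
At r₂: circular v_c2 = √(μ/r₂) = 1132 m/s; transfer-apolune v_a = √[μ(2/r₂ − 1/a_t)] = 907.0 m/s.
Δv₂ = v_c2 − v_a = 224.7 m/s.
Total Δv = Δv₁ + Δv₂ = 496.6 m/s.

Δv_total ≈ 497 m/s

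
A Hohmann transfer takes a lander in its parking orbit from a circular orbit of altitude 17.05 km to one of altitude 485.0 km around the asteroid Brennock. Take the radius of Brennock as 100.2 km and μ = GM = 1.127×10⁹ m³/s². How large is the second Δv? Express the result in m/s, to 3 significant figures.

r₁ = 100.2 + 17.05 = 117.25 km = 1.1725×10⁵ m.
r₂ = 100.2 + 485.0 = 585.20 km = 5.8520×10⁵ m.
Transfer ellipse a_t = (r₁ + r₂)/2 = 3.512×10⁵ m.
At r₁: circular v_c1 = √(μ/r₁) = 98.04 m/s; transfer-periapsis v_p = √[μ(2/r₁ − 1/a_t)] = 126.6 m/s.
At r₂: circular v_c2 = √(μ/r₂) = 43.88 m/s; transfer-apoapsis v_a = √[μ(2/r₂ − 1/a_t)] = 25.36 m/s.
Δv₂ = v_c2 − v_a = 18.53 m/s.

Δv ≈ 18.5 m/s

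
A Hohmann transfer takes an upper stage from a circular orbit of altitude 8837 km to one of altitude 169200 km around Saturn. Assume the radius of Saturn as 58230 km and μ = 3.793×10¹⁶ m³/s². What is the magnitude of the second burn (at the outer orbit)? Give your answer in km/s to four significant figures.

Δv ≈ 4.199 km/s

r₁ = 58230 + 8837 = 67067 km = 6.7067×10⁷ m.
r₂ = 58230 + 169200 = 227430 km = 2.2743×10⁸ m.
Transfer ellipse a_t = (r₁ + r₂)/2 = 1.472×10⁸ m.
At r₁: circular v_c1 = √(μ/r₁) = 23780 m/s; transfer-perikrone v_p = √[μ(2/r₁ − 1/a_t)] = 29560 m/s.
At r₂: circular v_c2 = √(μ/r₂) = 12910 m/s; transfer-apokrone v_a = √[μ(2/r₂ − 1/a_t)] = 8716 m/s.
Δv₂ = v_c2 − v_a = 4199 m/s.
= 4.199 km/s.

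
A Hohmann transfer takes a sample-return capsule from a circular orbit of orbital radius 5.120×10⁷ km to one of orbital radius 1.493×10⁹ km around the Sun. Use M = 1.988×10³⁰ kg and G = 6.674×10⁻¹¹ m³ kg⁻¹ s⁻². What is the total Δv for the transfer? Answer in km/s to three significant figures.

μ = GM = 6.674×10⁻¹¹ × 1.988×10³⁰ = 1.327×10²⁰ m³/s².
r₁ = 5.120×10⁷ km = 5.120×10¹⁰ m.
r₂ = 1.493×10⁹ km = 1.493×10¹² m.
Transfer ellipse a_t = (r₁ + r₂)/2 = 7.721×10¹¹ m.
At r₁: circular v_c1 = √(μ/r₁) = 50910 m/s; transfer-perihelion v_p = √[μ(2/r₁ − 1/a_t)] = 70790 m/s.
Δv₁ = v_p − v_c1 = 19880 m/s.
At r₂: circular v_c2 = √(μ/r₂) = 9427 m/s; transfer-aphelion v_a = √[μ(2/r₂ − 1/a_t)] = 2428 m/s.
Δv₂ = v_c2 − v_a = 6999 m/s.
Total Δv = Δv₁ + Δv₂ = 26880 m/s = 26.88 km/s.

Δv_total ≈ 26.9 km/s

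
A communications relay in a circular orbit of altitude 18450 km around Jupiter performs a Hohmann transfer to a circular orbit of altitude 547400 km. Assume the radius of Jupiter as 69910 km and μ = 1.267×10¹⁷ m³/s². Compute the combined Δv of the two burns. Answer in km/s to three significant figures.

Δv_total ≈ 19.4 km/s

r₁ = 69910 + 18450 = 88360 km = 8.8360×10⁷ m.
r₂ = 69910 + 547400 = 617310 km = 6.1731×10⁸ m.
Transfer ellipse a_t = (r₁ + r₂)/2 = 3.528×10⁸ m.
At r₁: circular v_c1 = √(μ/r₁) = 37870 m/s; transfer-perijove v_p = √[μ(2/r₁ − 1/a_t)] = 50090 m/s.
Δv₁ = v_p − v_c1 = 12220 m/s.
At r₂: circular v_c2 = √(μ/r₂) = 14330 m/s; transfer-apojove v_a = √[μ(2/r₂ − 1/a_t)] = 7169 m/s.
Δv₂ = v_c2 − v_a = 7157 m/s.
Total Δv = Δv₁ + Δv₂ = 19380 m/s = 19.38 km/s.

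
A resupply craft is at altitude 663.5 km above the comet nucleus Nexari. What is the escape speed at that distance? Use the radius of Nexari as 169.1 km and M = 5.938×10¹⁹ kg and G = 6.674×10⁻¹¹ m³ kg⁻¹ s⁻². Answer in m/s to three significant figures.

μ = GM = 6.674×10⁻¹¹ × 5.938×10¹⁹ = 3.963×10⁹ m³/s².
r = 169.1 + 663.5 = 832.60 km = 8.3260×10⁵ m.
Escape speed v_esc = √(2μ/r) = √(2 × 3.963×10⁹ / 8.326×10⁵) = √(9.520×10³) = 97.57 m/s.

v_esc ≈ 97.6 m/s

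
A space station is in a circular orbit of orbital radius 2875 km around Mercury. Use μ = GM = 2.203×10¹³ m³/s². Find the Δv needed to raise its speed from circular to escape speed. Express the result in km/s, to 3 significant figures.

r = 2875 km = 2.875×10⁶ m.
Circular speed v_c = √(μ/r) = 2768 m/s.
Escape speed v_esc = √(2μ/r) = √2 × v_c = 3915 m/s.
Δv = v_esc − v_c = 1147 m/s = 1.147 km/s.

Δv ≈ 1.15 km/s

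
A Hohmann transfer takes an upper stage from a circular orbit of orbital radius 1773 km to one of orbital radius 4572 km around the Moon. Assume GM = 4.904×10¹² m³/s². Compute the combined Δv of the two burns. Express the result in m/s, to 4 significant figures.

Δv_total ≈ 594.8 m/s

r₁ = 1773 km = 1.773×10⁶ m.
r₂ = 4572 km = 4.572×10⁶ m.
Transfer ellipse a_t = (r₁ + r₂)/2 = 3.172×10⁶ m.
At r₁: circular v_c1 = √(μ/r₁) = 1663 m/s; transfer-perilune v_p = √[μ(2/r₁ − 1/a_t)] = 1997 m/s.
Δv₁ = v_p − v_c1 = 333.4 m/s.
At r₂: circular v_c2 = √(μ/r₂) = 1036 m/s; transfer-apolune v_a = √[μ(2/r₂ − 1/a_t)] = 774.2 m/s.
Δv₂ = v_c2 − v_a = 261.4 m/s.
Total Δv = Δv₁ + Δv₂ = 594.8 m/s.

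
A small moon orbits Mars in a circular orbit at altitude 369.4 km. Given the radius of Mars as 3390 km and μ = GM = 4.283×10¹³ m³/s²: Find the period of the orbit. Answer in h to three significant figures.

T ≈ 1.94 h

r = 3390 + 369.4 = 3759.4 km = 3.7594×10⁶ m.
Kepler's third law: T = 2π√(r³/μ) = 2π√((3.759×10⁶)³ / 4.283×10¹³).
r³/μ = 1.241×10⁶ s², so T = 2π × 1.114×10³ = 6.998×10³ s.
Converting: 6.998×10³ s ÷ 3600 = 1.944 h.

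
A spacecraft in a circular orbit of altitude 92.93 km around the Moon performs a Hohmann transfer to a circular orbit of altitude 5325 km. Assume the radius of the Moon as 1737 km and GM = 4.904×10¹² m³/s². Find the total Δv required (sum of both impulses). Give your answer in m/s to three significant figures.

r₁ = 1737 + 92.93 = 1829.9 km = 1.8299×10⁶ m.
r₂ = 1737 + 5325 = 7062.0 km = 7.0620×10⁶ m.
Transfer ellipse a_t = (r₁ + r₂)/2 = 4.446×10⁶ m.
At r₁: circular v_c1 = √(μ/r₁) = 1637 m/s; transfer-perilune v_p = √[μ(2/r₁ − 1/a_t)] = 2063 m/s.
Δv₁ = v_p − v_c1 = 426.2 m/s.
At r₂: circular v_c2 = √(μ/r₂) = 833.3 m/s; transfer-apolune v_a = √[μ(2/r₂ − 1/a_t)] = 534.6 m/s.
Δv₂ = v_c2 − v_a = 298.7 m/s.
Total Δv = Δv₁ + Δv₂ = 724.9 m/s.

Δv_total ≈ 725 m/s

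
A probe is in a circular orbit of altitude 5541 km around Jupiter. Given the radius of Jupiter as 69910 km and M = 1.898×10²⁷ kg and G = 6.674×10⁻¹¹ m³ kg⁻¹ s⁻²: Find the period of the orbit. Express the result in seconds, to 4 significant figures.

μ = GM = 6.674×10⁻¹¹ × 1.898×10²⁷ = 1.267×10¹⁷ m³/s².
r = 69910 + 5541 = 75451 km = 7.5451×10⁷ m.
Kepler's third law: T = 2π√(r³/μ) = 2π√((7.545×10⁷)³ / 1.267×10¹⁷).
r³/μ = 3.391×10⁶ s², so T = 2π × 1.841×10³ = 1.157×10⁴ s.

T ≈ 11570 seconds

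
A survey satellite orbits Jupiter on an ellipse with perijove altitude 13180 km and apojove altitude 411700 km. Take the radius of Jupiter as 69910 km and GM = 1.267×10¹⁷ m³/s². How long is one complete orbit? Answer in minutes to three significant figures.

r_p = 69910 + 13180 = 83090 km = 8.3090×10⁷ m.
r_a = 69910 + 411700 = 481610 km = 4.8161×10⁸ m.
Semi-major axis a = (r_p + r_a)/2 = (83090 + 4.8161×10⁵)/2 = 2.8235×10⁵ km = 2.824×10⁸ m.
By Kepler's third law T = 2π√(a³/μ) = 2π × 1.333×10⁴ = 8.375×10⁴ s.
= 1396 minutes.

T ≈ 1400 minutes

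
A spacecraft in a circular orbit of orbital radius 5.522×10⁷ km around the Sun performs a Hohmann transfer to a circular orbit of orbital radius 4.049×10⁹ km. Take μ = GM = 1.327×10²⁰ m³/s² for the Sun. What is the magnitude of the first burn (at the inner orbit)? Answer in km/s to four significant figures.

Δv ≈ 19.84 km/s

r₁ = 5.522×10⁷ km = 5.522×10¹⁰ m.
r₂ = 4.049×10⁹ km = 4.049×10¹² m.
Transfer ellipse a_t = (r₁ + r₂)/2 = 2.052×10¹² m.
At r₁: circular v_c1 = √(μ/r₁) = 49020 m/s; transfer-perihelion v_p = √[μ(2/r₁ − 1/a_t)] = 68860 m/s.
Δv₁ = v_p − v_c1 = 19840 m/s.
= 19.84 km/s.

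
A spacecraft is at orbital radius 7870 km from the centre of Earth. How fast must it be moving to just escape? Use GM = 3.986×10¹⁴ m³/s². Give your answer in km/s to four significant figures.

r = 7870 km = 7.870×10⁶ m.
Escape speed v_esc = √(2μ/r) = √(2 × 3.986×10¹⁴ / 7.870×10⁶) = √(1.013×10⁸) = 10060 m/s.
= 10.06 km/s.

v_esc ≈ 10.06 km/s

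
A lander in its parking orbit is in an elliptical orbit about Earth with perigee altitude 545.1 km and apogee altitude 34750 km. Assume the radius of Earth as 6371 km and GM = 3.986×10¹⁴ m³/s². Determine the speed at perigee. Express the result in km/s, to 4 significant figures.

v ≈ 9.933 km/s

r_p = 6371 + 545.1 = 6916.1 km = 6.9161×10⁶ m.
r_a = 6371 + 34750 = 41121 km = 4.1121×10⁷ m.
Semi-major axis a = (r_p + r_a)/2 = 24019 km = 2.402×10⁷ m.
Vis-viva: v² = μ(2/r − 1/a) = 3.986×10¹⁴ × (2.892×10⁻⁷ − 4.163×10⁻⁸) = 9.867×10⁷ m²/s².
v = 9933 m/s = 9.933 km/s.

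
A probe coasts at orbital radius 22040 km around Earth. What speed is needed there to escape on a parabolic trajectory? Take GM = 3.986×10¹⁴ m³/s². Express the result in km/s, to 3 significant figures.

r = 22040 km = 2.204×10⁷ m.
Escape speed v_esc = √(2μ/r) = √(2 × 3.986×10¹⁴ / 2.204×10⁷) = √(3.617×10⁷) = 6014 m/s.
= 6.014 km/s.

v_esc ≈ 6.01 km/s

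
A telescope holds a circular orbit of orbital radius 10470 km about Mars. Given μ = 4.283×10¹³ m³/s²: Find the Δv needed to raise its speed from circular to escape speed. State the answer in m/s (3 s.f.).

r = 10470 km = 1.047×10⁷ m.
Circular speed v_c = √(μ/r) = 2023 m/s.
Escape speed v_esc = √(2μ/r) = √2 × v_c = 2860 m/s.
Δv = v_esc − v_c = 837.8 m/s.

Δv ≈ 838 m/s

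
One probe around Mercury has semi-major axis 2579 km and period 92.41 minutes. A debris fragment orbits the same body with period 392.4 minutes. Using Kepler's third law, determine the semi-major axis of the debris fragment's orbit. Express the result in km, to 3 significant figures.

Kepler's third law: a³ ∝ T², so a₂ = a₁ (T₂/T₁)^(2/3).
T₂/T₁ = 4.246, (T₂/T₁)^(2/3) = 2.622.
a₂ = 2579 × 2.622 = 6763 km.

a₂ ≈ 6760 km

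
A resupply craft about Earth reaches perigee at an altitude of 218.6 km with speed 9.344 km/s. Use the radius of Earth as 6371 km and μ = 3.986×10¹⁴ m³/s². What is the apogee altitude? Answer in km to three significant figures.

apogee altitude ≈ 10700 km

r_p = 6371 + 218.6 = 6589.6 km = 6.590×10⁶ m.
Specific energy ε = v²/2 − μ/r = -1.683×10⁷ J/kg, so a = −μ/(2ε) = 1.184×10⁷ m.
The apsides satisfy r_p + r_a = 2a, so the apogee radius is 2a − r_p = 1.709×10⁷ m = 17089 km.
Apogee altitude = 17089 − 6371 = 10718 km.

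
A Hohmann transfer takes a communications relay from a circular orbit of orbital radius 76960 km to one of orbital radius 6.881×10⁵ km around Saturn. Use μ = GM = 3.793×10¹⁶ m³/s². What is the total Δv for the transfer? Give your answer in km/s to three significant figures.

Δv_total ≈ 11.7 km/s

r₁ = 76960 km = 7.696×10⁷ m.
r₂ = 6.881×10⁵ km = 6.881×10⁸ m.
Transfer ellipse a_t = (r₁ + r₂)/2 = 3.825×10⁸ m.
At r₁: circular v_c1 = √(μ/r₁) = 22200 m/s; transfer-perikrone v_p = √[μ(2/r₁ − 1/a_t)] = 29780 m/s.
Δv₁ = v_p − v_c1 = 7575 m/s.
At r₂: circular v_c2 = √(μ/r₂) = 7424 m/s; transfer-apokrone v_a = √[μ(2/r₂ − 1/a_t)] = 3330 m/s.
Δv₂ = v_c2 − v_a = 4094 m/s.
Total Δv = Δv₁ + Δv₂ = 11670 m/s = 11.67 km/s.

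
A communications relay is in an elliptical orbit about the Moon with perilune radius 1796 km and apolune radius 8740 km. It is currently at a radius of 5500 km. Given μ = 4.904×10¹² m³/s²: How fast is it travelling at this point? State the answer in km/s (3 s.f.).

Semi-major axis a = (r_p + r_a)/2 = 5268.0 km = 5.268×10⁶ m.
Vis-viva: v² = μ(2/r − 1/a) = 4.904×10¹² × (3.636×10⁻⁷ − 1.898×10⁻⁷) = 8.524×10⁵ m²/s².
v = 923.2 m/s = 0.9232 km/s.

v ≈ 0.923 km/s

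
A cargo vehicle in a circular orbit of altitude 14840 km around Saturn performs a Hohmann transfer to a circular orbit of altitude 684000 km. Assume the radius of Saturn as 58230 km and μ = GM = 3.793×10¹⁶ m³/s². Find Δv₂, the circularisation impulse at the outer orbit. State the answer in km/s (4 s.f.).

Δv ≈ 4.122 km/s

r₁ = 58230 + 14840 = 73070 km = 7.3070×10⁷ m.
r₂ = 58230 + 684000 = 742230 km = 7.4223×10⁸ m.
Transfer ellipse a_t = (r₁ + r₂)/2 = 4.076×10⁸ m.
At r₁: circular v_c1 = √(μ/r₁) = 22780 m/s; transfer-perikrone v_p = √[μ(2/r₁ − 1/a_t)] = 30740 m/s.
At r₂: circular v_c2 = √(μ/r₂) = 7149 m/s; transfer-apokrone v_a = √[μ(2/r₂ − 1/a_t)] = 3027 m/s.
Δv₂ = v_c2 − v_a = 4122 m/s.
= 4.122 km/s.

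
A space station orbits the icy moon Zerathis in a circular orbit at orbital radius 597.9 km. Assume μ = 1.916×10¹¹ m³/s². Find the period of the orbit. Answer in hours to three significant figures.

r = 597.9 km = 5.979×10⁵ m.
Kepler's third law: T = 2π√(r³/μ) = 2π√((5.979×10⁵)³ / 1.916×10¹¹).
r³/μ = 1.116×10⁶ s², so T = 2π × 1.056×10³ = 6.636×10³ s.
Converting: 6.636×10³ s ÷ 3600 = 1.843 hours.

T ≈ 1.84 hours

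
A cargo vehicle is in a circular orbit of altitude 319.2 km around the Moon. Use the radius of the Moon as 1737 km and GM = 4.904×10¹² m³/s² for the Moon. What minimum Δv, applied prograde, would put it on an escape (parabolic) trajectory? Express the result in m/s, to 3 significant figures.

Δv ≈ 640 m/s

r = 1737 + 319.2 = 2056.2 km = 2.0562×10⁶ m.
Circular speed v_c = √(μ/r) = 1544 m/s.
Escape speed v_esc = √(2μ/r) = √2 × v_c = 2184 m/s.
Δv = v_esc − v_c = 639.7 m/s.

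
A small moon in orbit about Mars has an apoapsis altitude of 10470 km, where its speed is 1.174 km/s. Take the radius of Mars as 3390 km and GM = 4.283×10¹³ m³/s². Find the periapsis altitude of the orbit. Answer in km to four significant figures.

r_a = 3390 + 10470 = 13860 km = 1.386×10⁷ m.
Specific energy ε = v²/2 − μ/r = -2.401×10⁶ J/kg, so a = −μ/(2ε) = 8.919×10⁶ m.
The apsides satisfy r_p + r_a = 2a, so the periapsis radius is 2a − r_a = 3.978×10⁶ m = 3978.0 km.
Periapsis altitude = 3978.0 − 3390 = 588.03 km.

periapsis altitude ≈ 588.0 km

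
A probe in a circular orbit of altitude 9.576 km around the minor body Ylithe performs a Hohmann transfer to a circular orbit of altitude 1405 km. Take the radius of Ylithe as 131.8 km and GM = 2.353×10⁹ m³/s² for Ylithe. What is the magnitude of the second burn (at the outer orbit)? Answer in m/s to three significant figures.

r₁ = 131.8 + 9.576 = 141.38 km = 1.4138×10⁵ m.
r₂ = 131.8 + 1405 = 1536.8 km = 1.5368×10⁶ m.
Transfer ellipse a_t = (r₁ + r₂)/2 = 8.391×10⁵ m.
At r₁: circular v_c1 = √(μ/r₁) = 129.0 m/s; transfer-periapsis v_p = √[μ(2/r₁ − 1/a_t)] = 174.6 m/s.
At r₂: circular v_c2 = √(μ/r₂) = 39.13 m/s; transfer-apoapsis v_a = √[μ(2/r₂ − 1/a_t)] = 16.06 m/s.
Δv₂ = v_c2 − v_a = 23.07 m/s.

Δv ≈ 23.1 m/s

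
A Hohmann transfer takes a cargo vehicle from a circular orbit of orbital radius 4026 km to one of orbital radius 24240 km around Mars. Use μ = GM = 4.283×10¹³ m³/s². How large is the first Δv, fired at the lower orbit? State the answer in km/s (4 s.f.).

r₁ = 4026 km = 4.026×10⁶ m.
r₂ = 24240 km = 2.424×10⁷ m.
Transfer ellipse a_t = (r₁ + r₂)/2 = 1.413×10⁷ m.
At r₁: circular v_c1 = √(μ/r₁) = 3262 m/s; transfer-periapsis v_p = √[μ(2/r₁ − 1/a_t)] = 4272 m/s.
Δv₁ = v_p − v_c1 = 1010 m/s.
= 1.010 km/s.

Δv ≈ 1.010 km/s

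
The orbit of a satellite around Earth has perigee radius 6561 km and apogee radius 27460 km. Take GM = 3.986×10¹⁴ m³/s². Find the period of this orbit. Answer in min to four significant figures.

T ≈ 368.0 min

Semi-major axis a = (r_p + r_a)/2 = (6561.0 + 27460)/2 = 17010 km = 1.701×10⁷ m.
By Kepler's third law T = 2π√(a³/μ) = 2π × 3.514×10³ = 2.208×10⁴ s.
= 368.0 min.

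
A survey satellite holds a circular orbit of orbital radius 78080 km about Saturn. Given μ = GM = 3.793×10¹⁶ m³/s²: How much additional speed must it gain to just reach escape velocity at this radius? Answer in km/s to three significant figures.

Δv ≈ 9.13 km/s

r = 78080 km = 7.808×10⁷ m.
Circular speed v_c = √(μ/r) = 22040 m/s.
Escape speed v_esc = √(2μ/r) = √2 × v_c = 31170 m/s.
Δv = v_esc − v_c = 9129 m/s = 9.129 km/s.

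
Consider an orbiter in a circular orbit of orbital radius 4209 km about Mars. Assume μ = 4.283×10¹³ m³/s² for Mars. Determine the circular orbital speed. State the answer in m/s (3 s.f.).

r = 4209 km = 4.209×10⁶ m.
For a circular orbit v = √(μ/r) = √(4.283×10¹³ / 4.209×10⁶) = √(1.018×10⁷) = 3190 m/s.

v ≈ 3190 m/s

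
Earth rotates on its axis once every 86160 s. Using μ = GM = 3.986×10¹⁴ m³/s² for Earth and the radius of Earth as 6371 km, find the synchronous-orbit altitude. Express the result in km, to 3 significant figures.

h_sync ≈ 35800 km

A synchronous orbit has period T, so by Kepler's third law a = (μT²/4π²)^(1/3).
μT²/4π² = 3.986×10¹⁴ × (8.616×10⁴)² / 39.48 = 7.495×10²² m³.
a = 4.216×10⁷ m = 42163 km.
Altitude h = a − R = 42163 − 6371 = 35792 km.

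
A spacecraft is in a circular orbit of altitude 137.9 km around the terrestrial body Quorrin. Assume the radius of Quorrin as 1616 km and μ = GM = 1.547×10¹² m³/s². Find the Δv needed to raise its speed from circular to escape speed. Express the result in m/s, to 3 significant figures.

r = 1616 + 137.9 = 1753.9 km = 1.7539×10⁶ m.
Circular speed v_c = √(μ/r) = 939.2 m/s.
Escape speed v_esc = √(2μ/r) = √2 × v_c = 1328 m/s.
Δv = v_esc − v_c = 389.0 m/s.

Δv ≈ 389 m/s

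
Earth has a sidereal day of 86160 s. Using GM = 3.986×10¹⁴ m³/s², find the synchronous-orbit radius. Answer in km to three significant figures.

A synchronous orbit has period T, so by Kepler's third law a = (μT²/4π²)^(1/3).
μT²/4π² = 3.986×10¹⁴ × (8.616×10⁴)² / 39.48 = 7.495×10²² m³.
a = 4.216×10⁷ m = 42163 km.

r_sync ≈ 42200 km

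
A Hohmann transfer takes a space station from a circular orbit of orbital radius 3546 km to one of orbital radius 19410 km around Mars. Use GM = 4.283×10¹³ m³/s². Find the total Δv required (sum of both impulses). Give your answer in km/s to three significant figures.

Δv_total ≈ 1.70 km/s

r₁ = 3546 km = 3.546×10⁶ m.
r₂ = 19410 km = 1.941×10⁷ m.
Transfer ellipse a_t = (r₁ + r₂)/2 = 1.148×10⁷ m.
At r₁: circular v_c1 = √(μ/r₁) = 3475 m/s; transfer-periapsis v_p = √[μ(2/r₁ − 1/a_t)] = 4519 m/s.
Δv₁ = v_p − v_c1 = 1044 m/s.
At r₂: circular v_c2 = √(μ/r₂) = 1485 m/s; transfer-apoapsis v_a = √[μ(2/r₂ − 1/a_t)] = 825.7 m/s.
Δv₂ = v_c2 − v_a = 659.8 m/s.
Total Δv = Δv₁ + Δv₂ = 1704 m/s = 1.704 km/s.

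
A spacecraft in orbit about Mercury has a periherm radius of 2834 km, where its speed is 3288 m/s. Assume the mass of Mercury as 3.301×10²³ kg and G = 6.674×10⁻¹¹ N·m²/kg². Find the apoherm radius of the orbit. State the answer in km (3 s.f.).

μ = GM = 6.674×10⁻¹¹ × 3.301×10²³ = 2.203×10¹³ m³/s².
r_p = 2.834×10⁶ m.
Specific energy ε = v²/2 − μ/r = -2.368×10⁶ J/kg, so a = −μ/(2ε) = 4.651×10⁶ m.
The apsides satisfy r_p + r_a = 2a, so the apoherm radius is 2a − r_p = 6.468×10⁶ m = 6468.4 km.

apoherm radius ≈ 6470 km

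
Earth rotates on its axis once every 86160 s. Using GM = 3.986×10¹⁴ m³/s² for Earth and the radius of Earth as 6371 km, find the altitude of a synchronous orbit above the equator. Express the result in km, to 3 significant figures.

A synchronous orbit has period T, so by Kepler's third law a = (μT²/4π²)^(1/3).
μT²/4π² = 3.986×10¹⁴ × (8.616×10⁴)² / 39.48 = 7.495×10²² m³.
a = 4.216×10⁷ m = 42163 km.
Altitude h = a − R = 42163 − 6371 = 35792 km.

h_sync ≈ 35800 km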